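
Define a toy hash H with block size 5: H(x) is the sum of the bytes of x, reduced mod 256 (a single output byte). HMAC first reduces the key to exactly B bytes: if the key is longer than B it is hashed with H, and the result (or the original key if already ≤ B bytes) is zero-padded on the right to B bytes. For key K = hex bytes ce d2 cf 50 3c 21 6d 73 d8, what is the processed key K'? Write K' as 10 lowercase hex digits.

d400000000

|K| = 9 > B = 5, so first hash the key.
H(K): sum = 206+210+207+80+60+33+109+115+216 = 1236; mod 256 = 212 → d4.
Zero-pad H(K) = d4 to 5 bytes: K' = d4 00 00 00 00.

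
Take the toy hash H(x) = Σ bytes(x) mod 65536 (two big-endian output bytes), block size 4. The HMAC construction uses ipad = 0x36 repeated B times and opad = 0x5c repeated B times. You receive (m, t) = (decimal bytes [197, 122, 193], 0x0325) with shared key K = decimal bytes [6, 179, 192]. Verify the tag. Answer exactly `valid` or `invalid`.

Key decimal bytes [6, 179, 192] = 06 b3 c0 is 3 bytes ≤ B = 4; zero-pad to 4 bytes: K' = 06 b3 c0 00.
K' ⊕ ipad = 30 85 f6 36; K' ⊕ opad = 5a ef 9c 5c.
Inner hash: sum = 48+133+246+54+197+122+193 = 993 → 03 e1.
Outer hash (recomputed tag): sum = 90+239+156+92+3+225 = 805 → 03 25.
Recomputed tag = 0325; claimed = 0325 → match.

valid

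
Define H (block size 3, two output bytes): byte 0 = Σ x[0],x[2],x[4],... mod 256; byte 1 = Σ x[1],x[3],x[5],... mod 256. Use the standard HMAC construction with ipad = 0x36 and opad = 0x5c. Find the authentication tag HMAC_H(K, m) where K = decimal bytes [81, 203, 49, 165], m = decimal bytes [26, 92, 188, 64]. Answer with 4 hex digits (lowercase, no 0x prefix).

Key decimal bytes [81, 203, 49, 165] = 51 cb 31 a5 is 4 bytes > B = 3, so hash it first: H(key) = 82 70, then zero-pad to 3 bytes: K' = 82 70 00.
K' ⊕ ipad = b4 46 36.  K' ⊕ opad = de 2c 5c.
Inner input = (K'⊕ipad) ∥ m = b4 46 36 ∥ 1a 5c bc 40.
Inner hash: even-index sum = 390 mod 256 = 134; odd-index sum = 284 mod 256 = 28 → 86 1c.
Outer input = (K'⊕opad) ∥ inner = de 2c 5c ∥ 86 1c.
Outer hash (tag): even-index sum = 342 mod 256 = 86; odd-index sum = 178 mod 256 = 178 → 56 b2.

56b2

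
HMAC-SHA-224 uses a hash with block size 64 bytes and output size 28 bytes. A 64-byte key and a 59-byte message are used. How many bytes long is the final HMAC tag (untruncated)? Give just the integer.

The tag is one SHA-224 digest: 28 bytes.

28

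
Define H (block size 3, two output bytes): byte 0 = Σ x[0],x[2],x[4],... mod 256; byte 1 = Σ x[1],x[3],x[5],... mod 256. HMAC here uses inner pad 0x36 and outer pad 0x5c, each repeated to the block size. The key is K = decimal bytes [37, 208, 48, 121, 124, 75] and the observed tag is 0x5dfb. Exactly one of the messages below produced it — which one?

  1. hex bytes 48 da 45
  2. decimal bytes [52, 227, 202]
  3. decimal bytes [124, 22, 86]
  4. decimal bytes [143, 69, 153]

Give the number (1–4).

Key decimal bytes [37, 208, 48, 121, 124, 75] = 25 d0 30 79 7c 4b is 6 bytes > B = 3, so hash it first: H(key) = d1 94, then zero-pad to 3 bytes: K' = d1 94 00.
K' ⊕ ipad = e7 a2 36; K' ⊕ opad = 8d c8 5c.
m1: inner = H(e7 a2 36 48 da 45) = f7 2f; tag = H(8d c8 5c f7 2f) = 18bf
m2: inner = H(e7 a2 36 34 e3 ca) = 00 a0; tag = H(8d c8 5c 00 a0) = 89c8
m3: inner = H(e7 a2 36 7c 16 56) = 33 74; tag = H(8d c8 5c 33 74) = 5dfb ← matches
m4: inner = H(e7 a2 36 8f 45 99) = 62 ca; tag = H(8d c8 5c 62 ca) = b32a

3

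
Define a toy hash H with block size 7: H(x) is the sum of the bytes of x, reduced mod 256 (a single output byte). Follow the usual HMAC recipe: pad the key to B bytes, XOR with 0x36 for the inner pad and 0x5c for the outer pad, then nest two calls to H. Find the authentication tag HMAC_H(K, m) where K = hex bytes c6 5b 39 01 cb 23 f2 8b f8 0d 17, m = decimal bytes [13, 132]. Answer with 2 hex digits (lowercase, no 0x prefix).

Key hex bytes c6 5b 39 01 cb 23 f2 8b f8 0d 17 is 11 bytes > B = 7, so hash it first: H(key) = e2, then zero-pad to 7 bytes: K' = e2 00 00 00 00 00 00.
K' ⊕ ipad = d4 36 36 36 36 36 36.  K' ⊕ opad = be 5c 5c 5c 5c 5c 5c.
Inner input = (K'⊕ipad) ∥ m = d4 36 36 36 36 36 36 ∥ 0d 84.
Inner hash: sum = 212+54+54+54+54+54+54+13+132 = 681; mod 256 = 169 → a9.
Outer input = (K'⊕opad) ∥ inner = be 5c 5c 5c 5c 5c 5c ∥ a9.
Outer hash (tag): sum = 190+92+92+92+92+92+92+169 = 911; mod 256 = 143 → 8f.

8f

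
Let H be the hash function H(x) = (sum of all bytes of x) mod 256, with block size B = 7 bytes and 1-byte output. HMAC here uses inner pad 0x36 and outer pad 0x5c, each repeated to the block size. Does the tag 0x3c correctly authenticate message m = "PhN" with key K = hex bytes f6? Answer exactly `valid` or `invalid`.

Key hex bytes f6 is 1 byte ≤ B = 7; zero-pad to 7 bytes: K' = f6 00 00 00 00 00 00.
K' ⊕ ipad = c0 36 36 36 36 36 36; K' ⊕ opad = aa 5c 5c 5c 5c 5c 5c.
Inner hash: sum = 192+54+54+54+54+54+54+80+104+78 = 778; mod 256 = 10 → 0a.
Outer hash (recomputed tag): sum = 170+92+92+92+92+92+92+10 = 732; mod 256 = 220 → dc.
Recomputed tag = dc; claimed = 3c → mismatch.

invalid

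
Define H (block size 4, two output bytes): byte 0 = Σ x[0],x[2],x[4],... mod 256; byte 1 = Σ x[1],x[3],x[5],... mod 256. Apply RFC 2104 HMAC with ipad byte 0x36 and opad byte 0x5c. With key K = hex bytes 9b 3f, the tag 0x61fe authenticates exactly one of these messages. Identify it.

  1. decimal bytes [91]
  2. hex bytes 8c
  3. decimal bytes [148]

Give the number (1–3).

1

Key hex bytes 9b 3f is 2 bytes ≤ B = 4; zero-pad to 4 bytes: K' = 9b 3f 00 00.
K' ⊕ ipad = ad 09 36 36; K' ⊕ opad = c7 63 5c 5c.
m1: inner = H(ad 09 36 36 5b) = 3e 3f; tag = H(c7 63 5c 5c 3e 3f) = 61fe ← matches
m2: inner = H(ad 09 36 36 8c) = 6f 3f; tag = H(c7 63 5c 5c 6f 3f) = 92fe
m3: inner = H(ad 09 36 36 94) = 77 3f; tag = H(c7 63 5c 5c 77 3f) = 9afe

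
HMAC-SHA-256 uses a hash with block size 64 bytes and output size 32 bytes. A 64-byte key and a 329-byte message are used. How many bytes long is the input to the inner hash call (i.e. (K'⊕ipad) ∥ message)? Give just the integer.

393

Key is 64 ≤ 64 bytes, zero-padded: |K'| = 64.
Inner input = (K'⊕ipad) ∥ m → 64 + 329 = 393 bytes.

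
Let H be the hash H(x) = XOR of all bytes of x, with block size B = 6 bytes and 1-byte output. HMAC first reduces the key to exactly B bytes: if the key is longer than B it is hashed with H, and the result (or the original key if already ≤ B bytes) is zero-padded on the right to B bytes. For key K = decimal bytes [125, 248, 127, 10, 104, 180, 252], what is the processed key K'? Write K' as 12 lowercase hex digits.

|K| = 7 > B = 6, so first hash the key.
H(K): XOR 7d⊕f8⊕7f⊕0a⊕68⊕b4⊕fc = d0.
Zero-pad H(K) = d0 to 6 bytes: K' = d0 00 00 00 00 00.

d00000000000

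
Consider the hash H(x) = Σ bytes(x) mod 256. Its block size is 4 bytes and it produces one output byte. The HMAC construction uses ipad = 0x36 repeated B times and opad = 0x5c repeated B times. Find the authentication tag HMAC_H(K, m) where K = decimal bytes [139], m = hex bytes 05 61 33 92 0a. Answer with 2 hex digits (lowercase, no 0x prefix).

7f

Key decimal bytes [139] = 8b is 1 byte ≤ B = 4; zero-pad to 4 bytes: K' = 8b 00 00 00.
K' ⊕ ipad = bd 36 36 36.  K' ⊕ opad = d7 5c 5c 5c.
Inner input = (K'⊕ipad) ∥ m = bd 36 36 36 ∥ 05 61 33 92 0a.
Inner hash: sum = 189+54+54+54+5+97+51+146+10 = 660; mod 256 = 148 → 94.
Outer input = (K'⊕opad) ∥ inner = d7 5c 5c 5c ∥ 94.
Outer hash (tag): sum = 215+92+92+92+148 = 639; mod 256 = 127 → 7f.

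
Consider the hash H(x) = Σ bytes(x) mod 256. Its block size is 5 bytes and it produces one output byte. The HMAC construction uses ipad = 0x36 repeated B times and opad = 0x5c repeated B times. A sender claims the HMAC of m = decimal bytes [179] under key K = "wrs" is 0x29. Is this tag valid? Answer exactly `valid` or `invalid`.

Key "wrs" = 77 72 73 is 3 bytes ≤ B = 5; zero-pad to 5 bytes: K' = 77 72 73 00 00.
K' ⊕ ipad = 41 44 45 36 36; K' ⊕ opad = 2b 2e 2f 5c 5c.
Inner hash: sum = 65+68+69+54+54+179 = 489; mod 256 = 233 → e9.
Outer hash (recomputed tag): sum = 43+46+47+92+92+233 = 553; mod 256 = 41 → 29.
Recomputed tag = 29; claimed = 29 → match.

valid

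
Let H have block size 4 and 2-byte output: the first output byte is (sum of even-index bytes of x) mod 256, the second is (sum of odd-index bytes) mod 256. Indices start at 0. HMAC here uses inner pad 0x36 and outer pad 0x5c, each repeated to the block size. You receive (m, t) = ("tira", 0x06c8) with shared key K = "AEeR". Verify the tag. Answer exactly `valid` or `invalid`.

Key "AEeR" = 41 45 65 52 is exactly B = 4 bytes: K' = 41 45 65 52.
K' ⊕ ipad = 77 73 53 64; K' ⊕ opad = 1d 19 39 0e.
Inner hash: even-index sum = 432 mod 256 = 176; odd-index sum = 417 mod 256 = 161 → b0 a1.
Outer hash (recomputed tag): even-index sum = 262 mod 256 = 6; odd-index sum = 200 mod 256 = 200 → 06 c8.
Recomputed tag = 06c8; claimed = 06c8 → match.

valid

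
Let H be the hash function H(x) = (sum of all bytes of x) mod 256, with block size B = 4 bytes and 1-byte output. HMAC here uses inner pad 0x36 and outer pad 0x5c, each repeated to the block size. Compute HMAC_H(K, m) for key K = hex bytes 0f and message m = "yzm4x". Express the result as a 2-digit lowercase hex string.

Key hex bytes 0f is 1 byte ≤ B = 4; zero-pad to 4 bytes: K' = 0f 00 00 00.
K' ⊕ ipad = 39 36 36 36.  K' ⊕ opad = 53 5c 5c 5c.
Inner input = (K'⊕ipad) ∥ m = 39 36 36 36 ∥ 79 7a 6d 34 78.
Inner hash: sum = 57+54+54+54+121+122+109+52+120 = 743; mod 256 = 231 → e7.
Outer input = (K'⊕opad) ∥ inner = 53 5c 5c 5c ∥ e7.
Outer hash (tag): sum = 83+92+92+92+231 = 590; mod 256 = 78 → 4e.

4e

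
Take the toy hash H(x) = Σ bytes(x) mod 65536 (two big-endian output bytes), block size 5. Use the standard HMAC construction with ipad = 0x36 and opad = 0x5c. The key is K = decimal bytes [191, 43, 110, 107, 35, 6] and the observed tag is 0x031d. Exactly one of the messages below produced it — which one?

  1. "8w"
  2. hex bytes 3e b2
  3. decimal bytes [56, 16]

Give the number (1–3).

3

Key decimal bytes [191, 43, 110, 107, 35, 6] = bf 2b 6e 6b 23 06 is 6 bytes > B = 5, so hash it first: H(key) = 01 ec, then zero-pad to 5 bytes: K' = 01 ec 00 00 00.
K' ⊕ ipad = 37 da 36 36 36; K' ⊕ opad = 5d b0 5c 5c 5c.
m1: inner = H(37 da 36 36 36 38 77) = 02 62; tag = H(5d b0 5c 5c 5c 02 62) = 0285
m2: inner = H(37 da 36 36 36 3e b2) = 02 a3; tag = H(5d b0 5c 5c 5c 02 a3) = 02c6
m3: inner = H(37 da 36 36 36 38 10) = 01 fb; tag = H(5d b0 5c 5c 5c 01 fb) = 031d ← matches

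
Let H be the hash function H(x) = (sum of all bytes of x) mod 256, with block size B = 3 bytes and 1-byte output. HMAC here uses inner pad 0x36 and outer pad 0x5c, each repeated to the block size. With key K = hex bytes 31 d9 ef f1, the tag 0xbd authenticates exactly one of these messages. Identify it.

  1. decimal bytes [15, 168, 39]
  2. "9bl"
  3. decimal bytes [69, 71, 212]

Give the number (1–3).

Key hex bytes 31 d9 ef f1 is 4 bytes > B = 3, so hash it first: H(key) = ea, then zero-pad to 3 bytes: K' = ea 00 00.
K' ⊕ ipad = dc 36 36; K' ⊕ opad = b6 5c 5c.
m1: inner = H(dc 36 36 0f a8 27) = 26; tag = H(b6 5c 5c 26) = 94
m2: inner = H(dc 36 36 39 62 6c) = 4f; tag = H(b6 5c 5c 4f) = bd ← matches
m3: inner = H(dc 36 36 45 47 d4) = a8; tag = H(b6 5c 5c a8) = 16

2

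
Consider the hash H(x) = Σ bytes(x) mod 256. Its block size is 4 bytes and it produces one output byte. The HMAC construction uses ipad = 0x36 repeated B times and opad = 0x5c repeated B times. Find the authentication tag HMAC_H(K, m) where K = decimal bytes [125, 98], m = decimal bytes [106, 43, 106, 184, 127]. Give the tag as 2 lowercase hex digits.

58

Key decimal bytes [125, 98] = 7d 62 is 2 bytes ≤ B = 4; zero-pad to 4 bytes: K' = 7d 62 00 00.
K' ⊕ ipad = 4b 54 36 36.  K' ⊕ opad = 21 3e 5c 5c.
Inner input = (K'⊕ipad) ∥ m = 4b 54 36 36 ∥ 6a 2b 6a b8 7f.
Inner hash: sum = 75+84+54+54+106+43+106+184+127 = 833; mod 256 = 65 → 41.
Outer input = (K'⊕opad) ∥ inner = 21 3e 5c 5c ∥ 41.
Outer hash (tag): sum = 33+62+92+92+65 = 344; mod 256 = 88 → 58.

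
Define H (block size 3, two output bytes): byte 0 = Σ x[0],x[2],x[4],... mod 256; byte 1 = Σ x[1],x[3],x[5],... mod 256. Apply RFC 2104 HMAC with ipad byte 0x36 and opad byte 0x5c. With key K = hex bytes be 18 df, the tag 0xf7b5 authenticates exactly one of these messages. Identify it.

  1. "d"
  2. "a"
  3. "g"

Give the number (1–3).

Key hex bytes be 18 df is exactly B = 3 bytes: K' = be 18 df.
K' ⊕ ipad = 88 2e e9; K' ⊕ opad = e2 44 83.
m1: inner = H(88 2e e9 64) = 71 92; tag = H(e2 44 83 71 92) = f7b5 ← matches
m2: inner = H(88 2e e9 61) = 71 8f; tag = H(e2 44 83 71 8f) = f4b5
m3: inner = H(88 2e e9 67) = 71 95; tag = H(e2 44 83 71 95) = fab5

1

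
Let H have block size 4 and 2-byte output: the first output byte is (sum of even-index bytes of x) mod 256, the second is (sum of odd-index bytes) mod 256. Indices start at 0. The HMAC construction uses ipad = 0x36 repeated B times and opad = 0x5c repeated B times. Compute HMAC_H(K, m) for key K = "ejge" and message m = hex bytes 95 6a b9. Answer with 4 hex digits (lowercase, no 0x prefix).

Key "ejge" = 65 6a 67 65 is exactly B = 4 bytes: K' = 65 6a 67 65.
K' ⊕ ipad = 53 5c 51 53.  K' ⊕ opad = 39 36 3b 39.
Inner input = (K'⊕ipad) ∥ m = 53 5c 51 53 ∥ 95 6a b9.
Inner hash: even-index sum = 498 mod 256 = 242; odd-index sum = 281 mod 256 = 25 → f2 19.
Outer input = (K'⊕opad) ∥ inner = 39 36 3b 39 ∥ f2 19.
Outer hash (tag): even-index sum = 358 mod 256 = 102; odd-index sum = 136 mod 256 = 136 → 66 88.

6688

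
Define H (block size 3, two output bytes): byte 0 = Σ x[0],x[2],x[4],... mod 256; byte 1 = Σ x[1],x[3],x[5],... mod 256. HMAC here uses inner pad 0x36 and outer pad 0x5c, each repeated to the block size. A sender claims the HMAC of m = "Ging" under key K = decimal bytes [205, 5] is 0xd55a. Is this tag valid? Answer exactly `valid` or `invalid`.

valid

Key decimal bytes [205, 5] = cd 05 is 2 bytes ≤ B = 3; zero-pad to 3 bytes: K' = cd 05 00.
K' ⊕ ipad = fb 33 36; K' ⊕ opad = 91 59 5c.
Inner hash: even-index sum = 513 mod 256 = 1; odd-index sum = 232 mod 256 = 232 → 01 e8.
Outer hash (recomputed tag): even-index sum = 469 mod 256 = 213; odd-index sum = 90 mod 256 = 90 → d5 5a.
Recomputed tag = d55a; claimed = d55a → match.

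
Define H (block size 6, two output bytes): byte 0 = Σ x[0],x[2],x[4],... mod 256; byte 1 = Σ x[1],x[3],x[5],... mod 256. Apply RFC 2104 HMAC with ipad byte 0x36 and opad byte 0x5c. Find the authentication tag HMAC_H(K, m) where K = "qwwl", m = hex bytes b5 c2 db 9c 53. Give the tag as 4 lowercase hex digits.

55e6

Key "qwwl" = 71 77 77 6c is 4 bytes ≤ B = 6; zero-pad to 6 bytes: K' = 71 77 77 6c 00 00.
K' ⊕ ipad = 47 41 41 5a 36 36.  K' ⊕ opad = 2d 2b 2b 30 5c 5c.
Inner input = (K'⊕ipad) ∥ m = 47 41 41 5a 36 36 ∥ b5 c2 db 9c 53.
Inner hash: even-index sum = 673 mod 256 = 161; odd-index sum = 559 mod 256 = 47 → a1 2f.
Outer input = (K'⊕opad) ∥ inner = 2d 2b 2b 30 5c 5c ∥ a1 2f.
Outer hash (tag): even-index sum = 341 mod 256 = 85; odd-index sum = 230 mod 256 = 230 → 55 e6.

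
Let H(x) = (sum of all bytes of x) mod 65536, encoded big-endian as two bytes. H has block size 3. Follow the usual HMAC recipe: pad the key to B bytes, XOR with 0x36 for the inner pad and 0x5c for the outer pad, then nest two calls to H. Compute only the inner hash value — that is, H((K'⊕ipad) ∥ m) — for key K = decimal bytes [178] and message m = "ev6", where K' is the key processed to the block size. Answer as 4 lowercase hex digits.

0201

Key decimal bytes [178] = b2 is 1 byte ≤ B = 3; zero-pad to 3 bytes: K' = b2 00 00.
K' ⊕ ipad = 84 36 36.
Inner input = 84 36 36 ∥ 65 76 36.
Inner hash: sum = 132+54+54+101+118+54 = 513 → 02 01.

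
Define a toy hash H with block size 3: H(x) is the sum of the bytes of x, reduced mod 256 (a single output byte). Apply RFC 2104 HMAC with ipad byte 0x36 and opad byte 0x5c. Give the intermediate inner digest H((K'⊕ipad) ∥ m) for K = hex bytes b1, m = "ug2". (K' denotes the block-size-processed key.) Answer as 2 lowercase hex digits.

Key hex bytes b1 is 1 byte ≤ B = 3; zero-pad to 3 bytes: K' = b1 00 00.
K' ⊕ ipad = 87 36 36.
Inner input = 87 36 36 ∥ 75 67 32.
Inner hash: sum = 135+54+54+117+103+50 = 513; mod 256 = 1 → 01.

01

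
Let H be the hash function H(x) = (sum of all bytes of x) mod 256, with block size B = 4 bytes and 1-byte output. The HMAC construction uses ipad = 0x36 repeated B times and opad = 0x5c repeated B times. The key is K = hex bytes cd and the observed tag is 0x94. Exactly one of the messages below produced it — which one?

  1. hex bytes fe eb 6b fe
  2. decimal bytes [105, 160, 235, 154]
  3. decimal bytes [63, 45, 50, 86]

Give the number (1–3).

Key hex bytes cd is 1 byte ≤ B = 4; zero-pad to 4 bytes: K' = cd 00 00 00.
K' ⊕ ipad = fb 36 36 36; K' ⊕ opad = 91 5c 5c 5c.
m1: inner = H(fb 36 36 36 fe eb 6b fe) = ef; tag = H(91 5c 5c 5c ef) = 94 ← matches
m2: inner = H(fb 36 36 36 69 a0 eb 9a) = 2b; tag = H(91 5c 5c 5c 2b) = d0
m3: inner = H(fb 36 36 36 3f 2d 32 56) = 91; tag = H(91 5c 5c 5c 91) = 36

1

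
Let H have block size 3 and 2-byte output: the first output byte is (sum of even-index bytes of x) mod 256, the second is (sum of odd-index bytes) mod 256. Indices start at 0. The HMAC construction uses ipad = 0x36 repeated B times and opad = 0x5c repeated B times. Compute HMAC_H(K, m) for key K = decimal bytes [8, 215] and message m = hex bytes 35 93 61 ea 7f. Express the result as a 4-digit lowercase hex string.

Key decimal bytes [8, 215] = 08 d7 is 2 bytes ≤ B = 3; zero-pad to 3 bytes: K' = 08 d7 00.
K' ⊕ ipad = 3e e1 36.  K' ⊕ opad = 54 8b 5c.
Inner input = (K'⊕ipad) ∥ m = 3e e1 36 ∥ 35 93 61 ea 7f.
Inner hash: even-index sum = 497 mod 256 = 241; odd-index sum = 502 mod 256 = 246 → f1 f6.
Outer input = (K'⊕opad) ∥ inner = 54 8b 5c ∥ f1 f6.
Outer hash (tag): even-index sum = 422 mod 256 = 166; odd-index sum = 380 mod 256 = 124 → a6 7c.

a67c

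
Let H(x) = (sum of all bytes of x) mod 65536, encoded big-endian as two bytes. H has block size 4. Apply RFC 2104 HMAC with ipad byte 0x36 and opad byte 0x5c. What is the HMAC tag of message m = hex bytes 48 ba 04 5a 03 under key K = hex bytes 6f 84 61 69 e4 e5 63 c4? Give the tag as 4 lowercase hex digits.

029f

Key hex bytes 6f 84 61 69 e4 e5 63 c4 is 8 bytes > B = 4, so hash it first: H(key) = 04 ad, then zero-pad to 4 bytes: K' = 04 ad 00 00.
K' ⊕ ipad = 32 9b 36 36.  K' ⊕ opad = 58 f1 5c 5c.
Inner input = (K'⊕ipad) ∥ m = 32 9b 36 36 ∥ 48 ba 04 5a 03.
Inner hash: sum = 50+155+54+54+72+186+4+90+3 = 668 → 02 9c.
Outer input = (K'⊕opad) ∥ inner = 58 f1 5c 5c ∥ 02 9c.
Outer hash (tag): sum = 88+241+92+92+2+156 = 671 → 02 9f.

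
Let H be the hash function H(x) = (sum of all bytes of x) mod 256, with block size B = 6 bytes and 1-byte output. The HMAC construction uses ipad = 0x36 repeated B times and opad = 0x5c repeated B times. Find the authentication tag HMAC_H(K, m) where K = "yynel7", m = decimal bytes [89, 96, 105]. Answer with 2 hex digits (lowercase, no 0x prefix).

Key "yynel7" = 79 79 6e 65 6c 37 is exactly B = 6 bytes: K' = 79 79 6e 65 6c 37.
K' ⊕ ipad = 4f 4f 58 53 5a 01.  K' ⊕ opad = 25 25 32 39 30 6b.
Inner input = (K'⊕ipad) ∥ m = 4f 4f 58 53 5a 01 ∥ 59 60 69.
Inner hash: sum = 79+79+88+83+90+1+89+96+105 = 710; mod 256 = 198 → c6.
Outer input = (K'⊕opad) ∥ inner = 25 25 32 39 30 6b ∥ c6.
Outer hash (tag): sum = 37+37+50+57+48+107+198 = 534; mod 256 = 22 → 16.

16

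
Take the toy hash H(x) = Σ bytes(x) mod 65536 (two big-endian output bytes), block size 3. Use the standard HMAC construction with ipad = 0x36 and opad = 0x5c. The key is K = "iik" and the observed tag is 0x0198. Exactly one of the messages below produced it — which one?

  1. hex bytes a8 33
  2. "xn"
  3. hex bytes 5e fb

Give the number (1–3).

Key "iik" = 69 69 6b is exactly B = 3 bytes: K' = 69 69 6b.
K' ⊕ ipad = 5f 5f 5d; K' ⊕ opad = 35 35 37.
m1: inner = H(5f 5f 5d a8 33) = 01 f6; tag = H(35 35 37 01 f6) = 0198 ← matches
m2: inner = H(5f 5f 5d 78 6e) = 02 01; tag = H(35 35 37 02 01) = 00a4
m3: inner = H(5f 5f 5d 5e fb) = 02 74; tag = H(35 35 37 02 74) = 0117

1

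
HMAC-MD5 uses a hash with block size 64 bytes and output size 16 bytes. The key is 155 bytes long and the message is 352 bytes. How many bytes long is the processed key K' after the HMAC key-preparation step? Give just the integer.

64

Key is 155 > 64 bytes, so it is hashed to 16 bytes then zero-padded to 64: |K'| = 64.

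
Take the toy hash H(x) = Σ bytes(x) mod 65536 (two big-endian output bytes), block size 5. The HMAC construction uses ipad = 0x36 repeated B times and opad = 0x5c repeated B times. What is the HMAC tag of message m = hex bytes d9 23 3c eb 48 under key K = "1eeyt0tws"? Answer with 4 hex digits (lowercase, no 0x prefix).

0222

Key "1eeyt0tws" = 31 65 65 79 74 30 74 77 73 is 9 bytes > B = 5, so hash it first: H(key) = 03 76, then zero-pad to 5 bytes: K' = 03 76 00 00 00.
K' ⊕ ipad = 35 40 36 36 36.  K' ⊕ opad = 5f 2a 5c 5c 5c.
Inner input = (K'⊕ipad) ∥ m = 35 40 36 36 36 ∥ d9 23 3c eb 48.
Inner hash: sum = 53+64+54+54+54+217+35+60+235+72 = 898 → 03 82.
Outer input = (K'⊕opad) ∥ inner = 5f 2a 5c 5c 5c ∥ 03 82.
Outer hash (tag): sum = 95+42+92+92+92+3+130 = 546 → 02 22.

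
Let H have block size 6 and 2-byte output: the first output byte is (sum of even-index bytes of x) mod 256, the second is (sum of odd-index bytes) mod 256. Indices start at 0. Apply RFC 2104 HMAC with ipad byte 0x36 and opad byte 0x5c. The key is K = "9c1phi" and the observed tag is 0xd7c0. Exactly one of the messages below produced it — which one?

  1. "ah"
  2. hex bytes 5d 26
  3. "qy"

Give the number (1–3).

2

Key "9c1phi" = 39 63 31 70 68 69 is exactly B = 6 bytes: K' = 39 63 31 70 68 69.
K' ⊕ ipad = 0f 55 07 46 5e 5f; K' ⊕ opad = 65 3f 6d 2c 34 35.
m1: inner = H(0f 55 07 46 5e 5f 61 68) = d5 62; tag = H(65 3f 6d 2c 34 35 d5 62) = db02
m2: inner = H(0f 55 07 46 5e 5f 5d 26) = d1 20; tag = H(65 3f 6d 2c 34 35 d1 20) = d7c0 ← matches
m3: inner = H(0f 55 07 46 5e 5f 71 79) = e5 73; tag = H(65 3f 6d 2c 34 35 e5 73) = eb13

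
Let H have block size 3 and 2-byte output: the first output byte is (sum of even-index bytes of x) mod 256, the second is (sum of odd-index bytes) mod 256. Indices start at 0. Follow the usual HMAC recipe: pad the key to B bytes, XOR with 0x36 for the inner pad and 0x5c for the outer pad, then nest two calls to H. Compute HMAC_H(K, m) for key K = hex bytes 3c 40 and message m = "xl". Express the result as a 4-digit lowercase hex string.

aac8

Key hex bytes 3c 40 is 2 bytes ≤ B = 3; zero-pad to 3 bytes: K' = 3c 40 00.
K' ⊕ ipad = 0a 76 36.  K' ⊕ opad = 60 1c 5c.
Inner input = (K'⊕ipad) ∥ m = 0a 76 36 ∥ 78 6c.
Inner hash: even-index sum = 172 mod 256 = 172; odd-index sum = 238 mod 256 = 238 → ac ee.
Outer input = (K'⊕opad) ∥ inner = 60 1c 5c ∥ ac ee.
Outer hash (tag): even-index sum = 426 mod 256 = 170; odd-index sum = 200 mod 256 = 200 → aa c8.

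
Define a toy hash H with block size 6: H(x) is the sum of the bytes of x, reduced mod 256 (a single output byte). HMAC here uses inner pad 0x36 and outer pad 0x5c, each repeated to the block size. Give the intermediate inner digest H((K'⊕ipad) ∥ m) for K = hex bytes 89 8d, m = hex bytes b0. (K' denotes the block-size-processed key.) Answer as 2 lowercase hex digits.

Key hex bytes 89 8d is 2 bytes ≤ B = 6; zero-pad to 6 bytes: K' = 89 8d 00 00 00 00.
K' ⊕ ipad = bf bb 36 36 36 36.
Inner input = bf bb 36 36 36 36 ∥ b0.
Inner hash: sum = 191+187+54+54+54+54+176 = 770; mod 256 = 2 → 02.

02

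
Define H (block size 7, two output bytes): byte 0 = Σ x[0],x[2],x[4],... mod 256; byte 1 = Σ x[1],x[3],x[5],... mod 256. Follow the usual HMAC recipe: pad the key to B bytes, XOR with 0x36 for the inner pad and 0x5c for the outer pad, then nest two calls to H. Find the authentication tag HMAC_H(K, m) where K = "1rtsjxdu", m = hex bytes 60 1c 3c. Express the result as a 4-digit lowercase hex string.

2f49

Key "1rtsjxdu" = 31 72 74 73 6a 78 64 75 is 8 bytes > B = 7, so hash it first: H(key) = 73 d2, then zero-pad to 7 bytes: K' = 73 d2 00 00 00 00 00.
K' ⊕ ipad = 45 e4 36 36 36 36 36.  K' ⊕ opad = 2f 8e 5c 5c 5c 5c 5c.
Inner input = (K'⊕ipad) ∥ m = 45 e4 36 36 36 36 36 ∥ 60 1c 3c.
Inner hash: even-index sum = 259 mod 256 = 3; odd-index sum = 492 mod 256 = 236 → 03 ec.
Outer input = (K'⊕opad) ∥ inner = 2f 8e 5c 5c 5c 5c 5c ∥ 03 ec.
Outer hash (tag): even-index sum = 559 mod 256 = 47; odd-index sum = 329 mod 256 = 73 → 2f 49.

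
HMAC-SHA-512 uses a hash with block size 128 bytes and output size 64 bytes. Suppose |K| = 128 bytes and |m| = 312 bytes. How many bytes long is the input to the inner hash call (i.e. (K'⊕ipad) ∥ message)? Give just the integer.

Key is 128 ≤ 128 bytes, zero-padded: |K'| = 128.
Inner input = (K'⊕ipad) ∥ m → 128 + 312 = 440 bytes.

440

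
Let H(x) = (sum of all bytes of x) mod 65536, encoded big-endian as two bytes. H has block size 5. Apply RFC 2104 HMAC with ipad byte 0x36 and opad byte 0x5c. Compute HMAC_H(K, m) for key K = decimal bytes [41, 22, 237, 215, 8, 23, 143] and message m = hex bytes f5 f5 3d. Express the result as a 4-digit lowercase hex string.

Key decimal bytes [41, 22, 237, 215, 8, 23, 143] = 29 16 ed d7 08 17 8f is 7 bytes > B = 5, so hash it first: H(key) = 02 b1, then zero-pad to 5 bytes: K' = 02 b1 00 00 00.
K' ⊕ ipad = 34 87 36 36 36.  K' ⊕ opad = 5e ed 5c 5c 5c.
Inner input = (K'⊕ipad) ∥ m = 34 87 36 36 36 ∥ f5 f5 3d.
Inner hash: sum = 52+135+54+54+54+245+245+61 = 900 → 03 84.
Outer input = (K'⊕opad) ∥ inner = 5e ed 5c 5c 5c ∥ 03 84.
Outer hash (tag): sum = 94+237+92+92+92+3+132 = 742 → 02 e6.

02e6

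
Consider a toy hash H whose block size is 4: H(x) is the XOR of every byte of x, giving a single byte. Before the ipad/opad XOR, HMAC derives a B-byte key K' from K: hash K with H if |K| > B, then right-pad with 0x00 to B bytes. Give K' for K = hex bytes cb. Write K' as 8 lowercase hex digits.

cb000000

Key hex bytes cb is 1 byte ≤ B = 4; zero-pad to 4 bytes: K' = cb 00 00 00.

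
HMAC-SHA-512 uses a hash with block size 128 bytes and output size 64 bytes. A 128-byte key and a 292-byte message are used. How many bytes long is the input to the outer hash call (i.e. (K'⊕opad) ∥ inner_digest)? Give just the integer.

Key is 128 ≤ 128 bytes, zero-padded: |K'| = 128.
Outer input = (K'⊕opad) ∥ H(inner) → 128 + 64 = 192 bytes.

192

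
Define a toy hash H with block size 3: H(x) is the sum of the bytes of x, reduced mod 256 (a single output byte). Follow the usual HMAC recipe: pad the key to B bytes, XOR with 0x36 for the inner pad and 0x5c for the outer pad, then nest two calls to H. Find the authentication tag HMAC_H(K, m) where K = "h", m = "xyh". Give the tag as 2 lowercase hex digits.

Key "h" = 68 is 1 byte ≤ B = 3; zero-pad to 3 bytes: K' = 68 00 00.
K' ⊕ ipad = 5e 36 36.  K' ⊕ opad = 34 5c 5c.
Inner input = (K'⊕ipad) ∥ m = 5e 36 36 ∥ 78 79 68.
Inner hash: sum = 94+54+54+120+121+104 = 547; mod 256 = 35 → 23.
Outer input = (K'⊕opad) ∥ inner = 34 5c 5c ∥ 23.
Outer hash (tag): sum = 52+92+92+35 = 271; mod 256 = 15 → 0f.

0f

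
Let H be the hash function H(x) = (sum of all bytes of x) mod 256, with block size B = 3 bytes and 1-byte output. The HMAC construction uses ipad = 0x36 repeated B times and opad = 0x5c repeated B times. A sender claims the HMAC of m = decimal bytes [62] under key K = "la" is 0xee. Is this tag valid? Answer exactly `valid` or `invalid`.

valid

Key "la" = 6c 61 is 2 bytes ≤ B = 3; zero-pad to 3 bytes: K' = 6c 61 00.
K' ⊕ ipad = 5a 57 36; K' ⊕ opad = 30 3d 5c.
Inner hash: sum = 90+87+54+62 = 293; mod 256 = 37 → 25.
Outer hash (recomputed tag): sum = 48+61+92+37 = 238 → ee.
Recomputed tag = ee; claimed = ee → match.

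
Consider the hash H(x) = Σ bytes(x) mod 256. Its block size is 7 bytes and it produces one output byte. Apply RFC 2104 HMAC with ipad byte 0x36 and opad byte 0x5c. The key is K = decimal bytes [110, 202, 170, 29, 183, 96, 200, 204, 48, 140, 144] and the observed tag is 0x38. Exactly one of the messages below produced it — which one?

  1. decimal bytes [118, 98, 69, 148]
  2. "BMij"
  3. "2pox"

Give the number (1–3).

Key decimal bytes [110, 202, 170, 29, 183, 96, 200, 204, 48, 140, 144] = 6e ca aa 1d b7 60 c8 cc 30 8c 90 is 11 bytes > B = 7, so hash it first: H(key) = f6, then zero-pad to 7 bytes: K' = f6 00 00 00 00 00 00.
K' ⊕ ipad = c0 36 36 36 36 36 36; K' ⊕ opad = aa 5c 5c 5c 5c 5c 5c.
m1: inner = H(c0 36 36 36 36 36 36 76 62 45 94) = b5; tag = H(aa 5c 5c 5c 5c 5c 5c b5) = 87
m2: inner = H(c0 36 36 36 36 36 36 42 4d 69 6a) = 66; tag = H(aa 5c 5c 5c 5c 5c 5c 66) = 38 ← matches
m3: inner = H(c0 36 36 36 36 36 36 32 70 6f 78) = 8d; tag = H(aa 5c 5c 5c 5c 5c 5c 8d) = 5f

2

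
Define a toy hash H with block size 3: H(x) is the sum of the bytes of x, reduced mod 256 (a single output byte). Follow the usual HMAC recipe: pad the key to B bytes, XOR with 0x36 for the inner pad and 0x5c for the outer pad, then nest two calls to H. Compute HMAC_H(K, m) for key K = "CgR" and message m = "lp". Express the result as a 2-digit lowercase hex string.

Key "CgR" = 43 67 52 is exactly B = 3 bytes: K' = 43 67 52.
K' ⊕ ipad = 75 51 64.  K' ⊕ opad = 1f 3b 0e.
Inner input = (K'⊕ipad) ∥ m = 75 51 64 ∥ 6c 70.
Inner hash: sum = 117+81+100+108+112 = 518; mod 256 = 6 → 06.
Outer input = (K'⊕opad) ∥ inner = 1f 3b 0e ∥ 06.
Outer hash (tag): sum = 31+59+14+6 = 110 → 6e.

6e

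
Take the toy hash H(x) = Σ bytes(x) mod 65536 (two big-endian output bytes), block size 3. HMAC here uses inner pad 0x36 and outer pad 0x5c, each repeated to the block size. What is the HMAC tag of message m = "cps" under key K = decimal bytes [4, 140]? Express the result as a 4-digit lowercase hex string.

Key decimal bytes [4, 140] = 04 8c is 2 bytes ≤ B = 3; zero-pad to 3 bytes: K' = 04 8c 00.
K' ⊕ ipad = 32 ba 36.  K' ⊕ opad = 58 d0 5c.
Inner input = (K'⊕ipad) ∥ m = 32 ba 36 ∥ 63 70 73.
Inner hash: sum = 50+186+54+99+112+115 = 616 → 02 68.
Outer input = (K'⊕opad) ∥ inner = 58 d0 5c ∥ 02 68.
Outer hash (tag): sum = 88+208+92+2+104 = 494 → 01 ee.

01ee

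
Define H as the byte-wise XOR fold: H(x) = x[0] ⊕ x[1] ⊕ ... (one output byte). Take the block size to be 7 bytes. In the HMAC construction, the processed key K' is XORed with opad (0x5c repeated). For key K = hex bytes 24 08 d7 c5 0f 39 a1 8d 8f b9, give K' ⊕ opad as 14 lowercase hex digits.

Key hex bytes 24 08 d7 c5 0f 39 a1 8d 8f b9 is 10 bytes > B = 7, so hash it first: H(key) = 12, then zero-pad to 7 bytes: K' = 12 00 00 00 00 00 00.
XOR each byte with 0x5c: 12⊕5c=4e, 00⊕5c=5c, 00⊕5c=5c, 00⊕5c=5c, 00⊕5c=5c, 00⊕5c=5c, 00⊕5c=5c.

4e5c5c5c5c5c5c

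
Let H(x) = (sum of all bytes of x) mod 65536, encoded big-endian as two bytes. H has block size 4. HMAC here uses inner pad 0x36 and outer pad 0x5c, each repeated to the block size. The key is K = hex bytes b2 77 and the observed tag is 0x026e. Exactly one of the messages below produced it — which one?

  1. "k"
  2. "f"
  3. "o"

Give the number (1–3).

1

Key hex bytes b2 77 is 2 bytes ≤ B = 4; zero-pad to 4 bytes: K' = b2 77 00 00.
K' ⊕ ipad = 84 41 36 36; K' ⊕ opad = ee 2b 5c 5c.
m1: inner = H(84 41 36 36 6b) = 01 9c; tag = H(ee 2b 5c 5c 01 9c) = 026e ← matches
m2: inner = H(84 41 36 36 66) = 01 97; tag = H(ee 2b 5c 5c 01 97) = 0269
m3: inner = H(84 41 36 36 6f) = 01 a0; tag = H(ee 2b 5c 5c 01 a0) = 0272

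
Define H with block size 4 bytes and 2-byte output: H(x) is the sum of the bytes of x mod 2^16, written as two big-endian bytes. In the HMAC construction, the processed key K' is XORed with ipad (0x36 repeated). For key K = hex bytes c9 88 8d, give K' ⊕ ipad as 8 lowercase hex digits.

ffbebb36

Key hex bytes c9 88 8d is 3 bytes ≤ B = 4; zero-pad to 4 bytes: K' = c9 88 8d 00.
XOR each byte with 0x36: c9⊕36=ff, 88⊕36=be, 8d⊕36=bb, 00⊕36=36.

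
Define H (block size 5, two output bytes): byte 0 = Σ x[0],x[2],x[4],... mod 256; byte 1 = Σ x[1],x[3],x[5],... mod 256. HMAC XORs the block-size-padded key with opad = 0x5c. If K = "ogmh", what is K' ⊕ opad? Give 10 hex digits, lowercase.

333b31345c

Key "ogmh" = 6f 67 6d 68 is 4 bytes ≤ B = 5; zero-pad to 5 bytes: K' = 6f 67 6d 68 00.
XOR each byte with 0x5c: 6f⊕5c=33, 67⊕5c=3b, 6d⊕5c=31, 68⊕5c=34, 00⊕5c=5c.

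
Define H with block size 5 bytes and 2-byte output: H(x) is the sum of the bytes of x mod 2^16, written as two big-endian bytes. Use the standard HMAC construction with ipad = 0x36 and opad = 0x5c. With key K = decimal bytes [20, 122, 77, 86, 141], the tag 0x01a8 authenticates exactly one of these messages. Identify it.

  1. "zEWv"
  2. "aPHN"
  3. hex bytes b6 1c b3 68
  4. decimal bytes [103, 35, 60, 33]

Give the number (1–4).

2

Key decimal bytes [20, 122, 77, 86, 141] = 14 7a 4d 56 8d is exactly B = 5 bytes: K' = 14 7a 4d 56 8d.
K' ⊕ ipad = 22 4c 7b 60 bb; K' ⊕ opad = 48 26 11 0a d1.
m1: inner = H(22 4c 7b 60 bb 7a 45 57 76) = 03 90; tag = H(48 26 11 0a d1 03 90) = 01ed
m2: inner = H(22 4c 7b 60 bb 61 50 48 4e) = 03 4b; tag = H(48 26 11 0a d1 03 4b) = 01a8 ← matches
m3: inner = H(22 4c 7b 60 bb b6 1c b3 68) = 03 f1; tag = H(48 26 11 0a d1 03 f1) = 024e
m4: inner = H(22 4c 7b 60 bb 67 23 3c 21) = 02 eb; tag = H(48 26 11 0a d1 02 eb) = 0247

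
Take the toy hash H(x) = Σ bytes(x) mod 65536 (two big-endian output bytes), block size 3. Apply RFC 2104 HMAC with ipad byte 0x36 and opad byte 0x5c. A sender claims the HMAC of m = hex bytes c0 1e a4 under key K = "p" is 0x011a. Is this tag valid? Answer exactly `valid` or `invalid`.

Key "p" = 70 is 1 byte ≤ B = 3; zero-pad to 3 bytes: K' = 70 00 00.
K' ⊕ ipad = 46 36 36; K' ⊕ opad = 2c 5c 5c.
Inner hash: sum = 70+54+54+192+30+164 = 564 → 02 34.
Outer hash (recomputed tag): sum = 44+92+92+2+52 = 282 → 01 1a.
Recomputed tag = 011a; claimed = 011a → match.

valid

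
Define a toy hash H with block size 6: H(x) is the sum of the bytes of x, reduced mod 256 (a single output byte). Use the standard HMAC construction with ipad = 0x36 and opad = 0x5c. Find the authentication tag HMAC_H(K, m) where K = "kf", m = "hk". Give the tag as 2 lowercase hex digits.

39

Key "kf" = 6b 66 is 2 bytes ≤ B = 6; zero-pad to 6 bytes: K' = 6b 66 00 00 00 00.
K' ⊕ ipad = 5d 50 36 36 36 36.  K' ⊕ opad = 37 3a 5c 5c 5c 5c.
Inner input = (K'⊕ipad) ∥ m = 5d 50 36 36 36 36 ∥ 68 6b.
Inner hash: sum = 93+80+54+54+54+54+104+107 = 600; mod 256 = 88 → 58.
Outer input = (K'⊕opad) ∥ inner = 37 3a 5c 5c 5c 5c ∥ 58.
Outer hash (tag): sum = 55+58+92+92+92+92+88 = 569; mod 256 = 57 → 39.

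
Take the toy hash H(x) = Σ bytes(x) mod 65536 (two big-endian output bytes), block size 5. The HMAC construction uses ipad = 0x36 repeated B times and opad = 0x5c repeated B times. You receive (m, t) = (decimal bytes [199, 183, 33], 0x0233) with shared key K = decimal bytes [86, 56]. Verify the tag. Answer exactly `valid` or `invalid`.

Key decimal bytes [86, 56] = 56 38 is 2 bytes ≤ B = 5; zero-pad to 5 bytes: K' = 56 38 00 00 00.
K' ⊕ ipad = 60 0e 36 36 36; K' ⊕ opad = 0a 64 5c 5c 5c.
Inner hash: sum = 96+14+54+54+54+199+183+33 = 687 → 02 af.
Outer hash (recomputed tag): sum = 10+100+92+92+92+2+175 = 563 → 02 33.
Recomputed tag = 0233; claimed = 0233 → match.

valid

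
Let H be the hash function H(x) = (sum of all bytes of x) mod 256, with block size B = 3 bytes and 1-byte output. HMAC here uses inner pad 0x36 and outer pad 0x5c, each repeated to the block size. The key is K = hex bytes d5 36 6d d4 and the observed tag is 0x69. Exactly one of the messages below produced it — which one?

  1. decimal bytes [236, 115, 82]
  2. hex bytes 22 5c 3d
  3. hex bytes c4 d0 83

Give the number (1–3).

2

Key hex bytes d5 36 6d d4 is 4 bytes > B = 3, so hash it first: H(key) = 4c, then zero-pad to 3 bytes: K' = 4c 00 00.
K' ⊕ ipad = 7a 36 36; K' ⊕ opad = 10 5c 5c.
m1: inner = H(7a 36 36 ec 73 52) = 97; tag = H(10 5c 5c 97) = 5f
m2: inner = H(7a 36 36 22 5c 3d) = a1; tag = H(10 5c 5c a1) = 69 ← matches
m3: inner = H(7a 36 36 c4 d0 83) = fd; tag = H(10 5c 5c fd) = c5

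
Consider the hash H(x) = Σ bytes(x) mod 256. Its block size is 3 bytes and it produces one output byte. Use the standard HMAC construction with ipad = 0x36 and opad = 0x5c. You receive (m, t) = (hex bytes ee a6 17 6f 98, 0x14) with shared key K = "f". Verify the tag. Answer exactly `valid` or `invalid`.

Key "f" = 66 is 1 byte ≤ B = 3; zero-pad to 3 bytes: K' = 66 00 00.
K' ⊕ ipad = 50 36 36; K' ⊕ opad = 3a 5c 5c.
Inner hash: sum = 80+54+54+238+166+23+111+152 = 878; mod 256 = 110 → 6e.
Outer hash (recomputed tag): sum = 58+92+92+110 = 352; mod 256 = 96 → 60.
Recomputed tag = 60; claimed = 14 → mismatch.

invalid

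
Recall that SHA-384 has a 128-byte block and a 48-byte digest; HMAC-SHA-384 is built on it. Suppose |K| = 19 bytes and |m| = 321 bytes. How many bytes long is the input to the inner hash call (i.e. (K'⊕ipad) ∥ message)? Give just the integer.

449

Key is 19 ≤ 128 bytes, zero-padded: |K'| = 128.
Inner input = (K'⊕ipad) ∥ m → 128 + 321 = 449 bytes.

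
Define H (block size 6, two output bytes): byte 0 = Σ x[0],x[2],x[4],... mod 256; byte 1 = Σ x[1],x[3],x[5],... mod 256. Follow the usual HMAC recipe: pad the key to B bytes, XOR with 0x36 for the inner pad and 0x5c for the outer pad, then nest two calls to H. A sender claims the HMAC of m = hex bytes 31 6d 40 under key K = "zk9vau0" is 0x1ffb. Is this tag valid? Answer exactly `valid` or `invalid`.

Key "zk9vau0" = 7a 6b 39 76 61 75 30 is 7 bytes > B = 6, so hash it first: H(key) = 44 56, then zero-pad to 6 bytes: K' = 44 56 00 00 00 00.
K' ⊕ ipad = 72 60 36 36 36 36; K' ⊕ opad = 18 0a 5c 5c 5c 5c.
Inner hash: even-index sum = 335 mod 256 = 79; odd-index sum = 313 mod 256 = 57 → 4f 39.
Outer hash (recomputed tag): even-index sum = 287 mod 256 = 31; odd-index sum = 251 mod 256 = 251 → 1f fb.
Recomputed tag = 1ffb; claimed = 1ffb → match.

valid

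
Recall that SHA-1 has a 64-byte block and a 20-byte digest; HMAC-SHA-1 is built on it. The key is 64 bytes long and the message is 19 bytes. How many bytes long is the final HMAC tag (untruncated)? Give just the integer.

The tag is one SHA-1 digest: 20 bytes.

20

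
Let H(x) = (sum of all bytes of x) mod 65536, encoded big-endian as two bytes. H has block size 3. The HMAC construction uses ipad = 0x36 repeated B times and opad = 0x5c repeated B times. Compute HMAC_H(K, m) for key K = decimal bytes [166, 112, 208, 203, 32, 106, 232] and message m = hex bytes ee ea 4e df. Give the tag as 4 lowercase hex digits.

01b8

Key decimal bytes [166, 112, 208, 203, 32, 106, 232] = a6 70 d0 cb 20 6a e8 is 7 bytes > B = 3, so hash it first: H(key) = 04 23, then zero-pad to 3 bytes: K' = 04 23 00.
K' ⊕ ipad = 32 15 36.  K' ⊕ opad = 58 7f 5c.
Inner input = (K'⊕ipad) ∥ m = 32 15 36 ∥ ee ea 4e df.
Inner hash: sum = 50+21+54+238+234+78+223 = 898 → 03 82.
Outer input = (K'⊕opad) ∥ inner = 58 7f 5c ∥ 03 82.
Outer hash (tag): sum = 88+127+92+3+130 = 440 → 01 b8.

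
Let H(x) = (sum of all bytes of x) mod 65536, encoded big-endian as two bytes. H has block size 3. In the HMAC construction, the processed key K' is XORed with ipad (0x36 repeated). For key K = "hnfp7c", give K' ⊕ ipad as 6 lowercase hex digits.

347036

Key "hnfp7c" = 68 6e 66 70 37 63 is 6 bytes > B = 3, so hash it first: H(key) = 02 46, then zero-pad to 3 bytes: K' = 02 46 00.
XOR each byte with 0x36: 02⊕36=34, 46⊕36=70, 00⊕36=36.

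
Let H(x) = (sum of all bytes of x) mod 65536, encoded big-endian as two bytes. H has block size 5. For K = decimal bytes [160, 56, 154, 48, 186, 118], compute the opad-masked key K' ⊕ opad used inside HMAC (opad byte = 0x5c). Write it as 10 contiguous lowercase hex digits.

5e8e5c5c5c

Key decimal bytes [160, 56, 154, 48, 186, 118] = a0 38 9a 30 ba 76 is 6 bytes > B = 5, so hash it first: H(key) = 02 d2, then zero-pad to 5 bytes: K' = 02 d2 00 00 00.
XOR each byte with 0x5c: 02⊕5c=5e, d2⊕5c=8e, 00⊕5c=5c, 00⊕5c=5c, 00⊕5c=5c.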